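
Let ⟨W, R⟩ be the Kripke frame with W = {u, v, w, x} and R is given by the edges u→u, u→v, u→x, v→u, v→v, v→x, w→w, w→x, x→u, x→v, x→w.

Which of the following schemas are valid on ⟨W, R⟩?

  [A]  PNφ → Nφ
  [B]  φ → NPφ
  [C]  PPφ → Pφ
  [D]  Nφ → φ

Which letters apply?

R is not reflexive: not x R x.
R is symmetric: every R-edge is matched by its reverse.
R is not transitive: u R x and x R w but not u R w.
R is not euclidean: x R u and x R w but not u R w.
(A) PNφ → Nφ (the dual of axiom 5) characterises the euclidean frames. R is not euclidean — not valid.
(B) axiom B: valid iff R is symmetric. R is symmetric — valid.
(C) PPφ → Pφ is the dual of axiom 4; it is valid on a frame exactly when R is transitive. R is not transitive, so not valid.
(D) axiom T: valid iff R is reflexive. R is not reflexive — not valid.

B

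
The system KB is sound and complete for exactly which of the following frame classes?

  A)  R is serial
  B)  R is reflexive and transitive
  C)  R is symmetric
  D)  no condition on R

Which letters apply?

(A) this class determines D, not KB.
(B) this class determines S4, not KB.
(C) KB is sound and complete for exactly this class.
(D) this class determines K, not KB.

C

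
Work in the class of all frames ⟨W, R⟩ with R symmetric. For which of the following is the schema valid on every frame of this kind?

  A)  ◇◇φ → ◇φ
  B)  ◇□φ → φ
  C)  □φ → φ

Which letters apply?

B

(A) the dual of axiom 4: valid iff R is transitive. Such an R need not be transitive — not valid.
(B) ◇□φ → φ (the dual of axiom B) characterises the symmetric frames. Every such R is symmetric — valid.
(C) □φ → φ (axiom T) characterises the reflexive frames. Such an R need not be reflexive — not valid.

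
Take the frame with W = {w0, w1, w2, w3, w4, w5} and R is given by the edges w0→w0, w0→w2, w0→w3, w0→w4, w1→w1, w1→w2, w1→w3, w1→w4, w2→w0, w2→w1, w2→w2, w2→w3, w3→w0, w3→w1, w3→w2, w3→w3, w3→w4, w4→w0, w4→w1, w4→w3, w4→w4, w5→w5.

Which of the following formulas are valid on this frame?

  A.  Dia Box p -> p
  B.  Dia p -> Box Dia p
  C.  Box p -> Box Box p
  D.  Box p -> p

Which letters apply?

R is reflexive: each world relates to itself.
R is symmetric: every R-edge is matched by its reverse.
R is not transitive: w0 R w2 and w2 R w1 but not w0 R w1.
R is not euclidean: w0 R w2 and w0 R w4 but not w2 R w4.
(A) Dia Box p -> p (the dual of axiom B) characterises the symmetric frames. R is symmetric — valid.
(B) Dia p -> Box Dia p is axiom 5, which corresponds to the euclidean property. R is not euclidean — not valid.
(C) Box p -> Box Box p (axiom 4) characterises the transitive frames. R is not transitive — not valid.
(D) Box p -> p is axiom T; it is valid on a frame exactly when R is reflexive. R is reflexive, so valid.

A, D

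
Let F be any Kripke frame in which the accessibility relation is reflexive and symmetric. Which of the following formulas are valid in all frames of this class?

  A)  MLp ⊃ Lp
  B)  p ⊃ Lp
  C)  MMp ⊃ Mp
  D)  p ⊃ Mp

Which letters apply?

Reflexive relations are serial.
(A) MLp ⊃ Lp is the dual of axiom 5, which corresponds to the euclidean property. Such an R need not be euclidean — not valid.
(B) p ⊃ Lp is equivalent to ◇p→p; it holds exactly when R ⊆ identity. Such an R need not be a subset of the identity — not valid.
(C) MMp ⊃ Mp is the dual of axiom 4, which corresponds to transitivity. Such an R need not be transitive — not valid.
(D) p ⊃ Mp (the dual of axiom T) characterises the reflexive frames. Every such R is reflexive — valid.

D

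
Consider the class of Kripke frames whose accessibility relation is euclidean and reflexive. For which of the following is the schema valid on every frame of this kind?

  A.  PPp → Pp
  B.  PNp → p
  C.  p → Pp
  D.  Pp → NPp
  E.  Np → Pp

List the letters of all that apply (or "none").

A, B, C, D, E

A reflexive euclidean relation is also symmetric (from wRw and wRv the euclidean condition gives vRw) and hence transitive; it is an equivalence relation.
(A) PPp → Pp is the dual of axiom 4; it is valid on a frame exactly when R is transitive. Every such R is transitive, so valid.
(B) PNp → p is the dual of axiom B, which corresponds to symmetry. Every such R is symmetric — valid.
(C) p → Pp (the dual of axiom T) characterises the reflexive frames. Every such R is reflexive — valid.
(D) Pp → NPp is axiom 5; it is valid on a frame exactly when R is euclidean. Every such R is euclidean, so valid.
(E) Np → Pp is axiom D; it is valid on a frame exactly when R is serial. Every such R is serial, so valid.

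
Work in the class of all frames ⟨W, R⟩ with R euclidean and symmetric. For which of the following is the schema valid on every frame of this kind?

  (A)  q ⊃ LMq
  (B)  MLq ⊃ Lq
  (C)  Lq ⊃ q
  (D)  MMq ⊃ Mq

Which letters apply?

A, B, D

A symmetric euclidean relation is transitive (uRv and vRw give vRu by symmetry, then uRw by the euclidean condition, applied at v).
(A) q ⊃ LMq is axiom B, which corresponds to symmetry. Every such R is symmetric — valid.
(B) MLq ⊃ Lq (the dual of axiom 5) characterises the euclidean frames. Every such R is euclidean — valid.
(C) Lq ⊃ q is axiom T, which corresponds to reflexivity. Such an R need not be reflexive — not valid.
(D) the dual of axiom 4: valid iff R is transitive. Every such R is transitive — valid.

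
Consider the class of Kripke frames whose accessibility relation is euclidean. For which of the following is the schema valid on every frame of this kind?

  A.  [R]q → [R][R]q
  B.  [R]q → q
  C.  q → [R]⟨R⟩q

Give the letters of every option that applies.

(A) [R]q → [R][R]q (axiom 4) characterises the transitive frames. Such an R need not be transitive — not valid.
(B) axiom T: valid iff R is reflexive. Such an R need not be reflexive — not valid.
(C) q → [R]⟨R⟩q is axiom B; it is valid on a frame exactly when R is symmetric. Such an R need not be symmetric, so not valid.

none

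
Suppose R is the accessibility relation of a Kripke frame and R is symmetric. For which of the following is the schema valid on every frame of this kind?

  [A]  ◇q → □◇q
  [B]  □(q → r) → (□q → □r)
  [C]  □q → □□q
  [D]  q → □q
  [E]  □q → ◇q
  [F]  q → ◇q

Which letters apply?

B

(A) axiom 5: valid iff R is euclidean. Such an R need not be euclidean — not valid.
(B) □(q → r) → (□q → □r) is the K axiom; it holds on all frames — valid.
(C) □q → □□q is axiom 4, which corresponds to transitivity. Such an R need not be transitive — not valid.
(D) q → □q (equivalent to ◇p→p) corresponds to R being a subset of the identity. Such an R need not be a subset of the identity, so not valid.
(E) □q → ◇q is axiom D; it is valid on a frame exactly when R is serial. Such an R need not be serial, so not valid.
(F) q → ◇q is the dual of axiom T, which corresponds to reflexivity. Such an R need not be reflexive — not valid.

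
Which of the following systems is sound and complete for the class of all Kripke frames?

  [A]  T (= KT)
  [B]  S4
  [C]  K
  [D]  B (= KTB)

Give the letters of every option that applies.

(A) T (= KT) is determined by the class of reflexive frames.
(B) S4 is determined by the class of reflexive and transitive frames.
(C) K is determined by exactly this class.
(D) B (= KTB) is determined by the class of reflexive and symmetric frames.

C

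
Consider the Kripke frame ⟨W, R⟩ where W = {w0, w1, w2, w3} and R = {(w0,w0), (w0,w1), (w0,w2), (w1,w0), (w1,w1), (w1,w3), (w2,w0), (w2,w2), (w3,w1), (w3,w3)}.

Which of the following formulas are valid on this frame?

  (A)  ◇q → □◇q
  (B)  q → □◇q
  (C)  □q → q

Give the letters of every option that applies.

B, C

R is reflexive: each world relates to itself.
R is symmetric: every R-edge is matched by its reverse.
R is not euclidean: w0 R w1 and w0 R w2 but not w1 R w2.
(A) ◇q → □◇q is axiom 5; it is valid on a frame exactly when R is euclidean. R is not euclidean, so not valid.
(B) q → □◇q (axiom B) characterises the symmetric frames. R is symmetric — valid.
(C) □q → q is axiom T; it is valid on a frame exactly when R is reflexive. R is reflexive, so valid.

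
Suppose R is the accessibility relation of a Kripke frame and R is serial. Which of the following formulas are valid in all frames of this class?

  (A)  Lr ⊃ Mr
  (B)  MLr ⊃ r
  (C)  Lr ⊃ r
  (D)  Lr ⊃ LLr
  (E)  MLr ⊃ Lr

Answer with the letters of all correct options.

(A) Lr ⊃ Mr is axiom D, which corresponds to seriality. Every such R is serial — valid.
(B) MLr ⊃ r (the dual of axiom B) characterises the symmetric frames. Such an R need not be symmetric — not valid.
(C) Lr ⊃ r is axiom T; it is valid on a frame exactly when R is reflexive. Such an R need not be reflexive, so not valid.
(D) axiom 4: valid iff R is transitive. Such an R need not be transitive — not valid.
(E) MLr ⊃ Lr (the dual of axiom 5) characterises the euclidean frames. Such an R need not be euclidean — not valid.

A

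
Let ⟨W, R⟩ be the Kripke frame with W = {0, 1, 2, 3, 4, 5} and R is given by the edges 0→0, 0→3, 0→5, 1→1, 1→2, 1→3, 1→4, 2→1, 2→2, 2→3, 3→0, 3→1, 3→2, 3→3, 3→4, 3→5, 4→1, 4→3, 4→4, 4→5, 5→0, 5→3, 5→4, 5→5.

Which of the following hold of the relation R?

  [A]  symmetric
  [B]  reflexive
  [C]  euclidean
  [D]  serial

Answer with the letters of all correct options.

A, B, D

(A) symmetric: every R-edge is matched by its reverse.
(B) reflexive: each world relates to itself.
(C) not euclidean: 1 R 2 and 1 R 4 but not 2 R 4.
(D) serial: every world has an R-successor.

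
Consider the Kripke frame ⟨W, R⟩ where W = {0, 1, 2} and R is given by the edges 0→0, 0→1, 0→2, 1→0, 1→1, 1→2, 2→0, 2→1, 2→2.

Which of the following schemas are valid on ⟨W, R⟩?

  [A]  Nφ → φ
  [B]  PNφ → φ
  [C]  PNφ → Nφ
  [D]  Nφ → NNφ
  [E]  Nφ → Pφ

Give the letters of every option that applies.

R is reflexive: each world relates to itself.
R is symmetric: every R-edge is matched by its reverse.
R is transitive: R is closed under composition.
R is euclidean: any two R-successors of the same world are R-related.
R is serial: every world has an R-successor.
(A) axiom T: valid iff R is reflexive. R is reflexive — valid.
(B) PNφ → φ (the dual of axiom B) characterises the symmetric frames. R is symmetric — valid.
(C) PNφ → Nφ (the dual of axiom 5) characterises the euclidean frames. R is euclidean — valid.
(D) axiom 4: valid iff R is transitive. R is transitive — valid.
(E) Nφ → Pφ is axiom D; it is valid on a frame exactly when R is serial. R is serial, so valid.

A, B, C, D, E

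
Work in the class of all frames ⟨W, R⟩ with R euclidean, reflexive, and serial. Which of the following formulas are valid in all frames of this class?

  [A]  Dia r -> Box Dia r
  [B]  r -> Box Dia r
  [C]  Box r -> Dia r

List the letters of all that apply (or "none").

A, B, C

A relation that is euclidean, reflexive, and serial is also symmetric and transitive.
(A) Dia r -> Box Dia r is axiom 5; it is valid on a frame exactly when R is euclidean. Every such R is euclidean, so valid.
(B) axiom B: valid iff R is symmetric. Every such R is symmetric — valid.
(C) axiom D: valid iff R is serial. Every such R is serial — valid.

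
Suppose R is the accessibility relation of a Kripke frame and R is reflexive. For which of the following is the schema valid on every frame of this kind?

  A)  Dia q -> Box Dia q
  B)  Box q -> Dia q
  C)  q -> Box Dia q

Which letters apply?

B

A reflexive relation is serial.
(A) Dia q -> Box Dia q (axiom 5) characterises the euclidean frames. Such an R need not be euclidean — not valid.
(B) Box q -> Dia q (axiom D) characterises the serial frames. Every such R is serial — valid.
(C) axiom B: valid iff R is symmetric. Such an R need not be symmetric — not valid.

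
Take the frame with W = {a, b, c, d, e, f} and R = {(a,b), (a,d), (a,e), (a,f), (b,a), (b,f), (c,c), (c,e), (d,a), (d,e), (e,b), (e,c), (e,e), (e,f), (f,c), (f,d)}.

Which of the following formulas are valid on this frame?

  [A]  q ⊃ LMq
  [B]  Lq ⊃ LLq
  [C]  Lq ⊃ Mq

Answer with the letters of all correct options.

R is not symmetric: a R e but not e R a.
R is not transitive: a R b and b R a but not a R a.
R is serial: every world has an R-successor.
(A) q ⊃ LMq (axiom B) characterises the symmetric frames. R is not symmetric — not valid.
(B) Lq ⊃ LLq (axiom 4) characterises the transitive frames. R is not transitive — not valid.
(C) Lq ⊃ Mq (axiom D) characterises the serial frames. R is serial — valid.

C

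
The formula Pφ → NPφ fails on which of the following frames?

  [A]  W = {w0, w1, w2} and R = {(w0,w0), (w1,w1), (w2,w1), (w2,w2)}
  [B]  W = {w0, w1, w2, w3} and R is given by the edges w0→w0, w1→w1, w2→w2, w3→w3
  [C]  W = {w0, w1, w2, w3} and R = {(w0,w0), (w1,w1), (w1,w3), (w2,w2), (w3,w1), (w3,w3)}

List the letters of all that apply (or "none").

The schema Pφ → NPφ is axiom 5; it is valid on a frame iff R is euclidean.
(A) R is not euclidean (w2 R w1 and w2 R w2 but not w1 R w2), so the schema fails here.
(B) R is euclidean (any two R-successors of the same world are R-related), so the schema is valid here.
(C) R is euclidean (any two R-successors of the same world are R-related), so the schema is valid here.

A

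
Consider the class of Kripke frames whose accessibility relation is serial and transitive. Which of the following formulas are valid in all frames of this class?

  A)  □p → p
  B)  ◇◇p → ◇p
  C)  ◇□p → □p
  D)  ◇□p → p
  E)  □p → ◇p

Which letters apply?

B, E

(A) □p → p (axiom T) characterises the reflexive frames. Such an R need not be reflexive — not valid.
(B) ◇◇p → ◇p (the dual of axiom 4) characterises the transitive frames. Every such R is transitive — valid.
(C) the dual of axiom 5: valid iff R is euclidean. Such an R need not be euclidean — not valid.
(D) ◇□p → p is the dual of axiom B, which corresponds to symmetry. Such an R need not be symmetric — not valid.
(E) axiom D: valid iff R is serial. Every such R is serial — valid.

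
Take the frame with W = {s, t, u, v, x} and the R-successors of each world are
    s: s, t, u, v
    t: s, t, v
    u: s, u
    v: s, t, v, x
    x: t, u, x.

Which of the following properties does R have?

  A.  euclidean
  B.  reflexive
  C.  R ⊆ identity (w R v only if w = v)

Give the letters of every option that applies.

B

(A) not euclidean: s R t and s R u but not t R u.
(B) reflexive: each world relates to itself.
(C) not ⊆ identity: s R t with s ≠ t.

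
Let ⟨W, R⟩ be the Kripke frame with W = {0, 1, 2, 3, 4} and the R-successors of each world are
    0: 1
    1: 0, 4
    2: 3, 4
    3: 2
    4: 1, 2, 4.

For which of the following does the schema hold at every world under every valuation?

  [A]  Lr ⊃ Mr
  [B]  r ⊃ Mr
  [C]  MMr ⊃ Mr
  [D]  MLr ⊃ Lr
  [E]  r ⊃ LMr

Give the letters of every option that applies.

R is not reflexive: not 0 R 0.
R is symmetric: every R-edge is matched by its reverse.
R is not transitive: 0 R 1 and 1 R 0 but not 0 R 0.
R is not euclidean: 1 R 0 and 1 R 4 but not 0 R 4.
R is serial: every world has an R-successor.
(A) Lr ⊃ Mr is axiom D, which corresponds to seriality. R is serial — valid.
(B) r ⊃ Mr is the dual of axiom T, which corresponds to reflexivity. R is not reflexive — not valid.
(C) MMr ⊃ Mr (the dual of axiom 4) characterises the transitive frames. R is not transitive — not valid.
(D) MLr ⊃ Lr is the dual of axiom 5; it is valid on a frame exactly when R is euclidean. R is not euclidean, so not valid.
(E) r ⊃ LMr is axiom B; it is valid on a frame exactly when R is symmetric. R is symmetric, so valid.

A, E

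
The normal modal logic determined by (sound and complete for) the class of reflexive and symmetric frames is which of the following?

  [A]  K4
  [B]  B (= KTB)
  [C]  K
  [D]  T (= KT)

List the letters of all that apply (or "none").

(A) K4 is determined by the class of transitive frames.
(B) B (= KTB) is determined by exactly this class.
(C) K is determined by the class of arbitrary frames.
(D) T (= KT) is determined by the class of reflexive frames.

B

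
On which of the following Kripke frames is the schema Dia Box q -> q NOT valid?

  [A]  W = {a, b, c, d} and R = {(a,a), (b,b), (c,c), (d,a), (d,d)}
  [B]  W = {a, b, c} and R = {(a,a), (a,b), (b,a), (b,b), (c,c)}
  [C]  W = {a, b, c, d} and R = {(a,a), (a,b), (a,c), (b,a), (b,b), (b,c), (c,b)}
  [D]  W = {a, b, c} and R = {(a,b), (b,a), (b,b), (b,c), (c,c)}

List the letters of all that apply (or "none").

The schema Dia Box q -> q is the dual of axiom B; it is valid on a frame iff R is symmetric.
(A) R is not symmetric (d R a but not a R d), so the schema fails here.
(B) R is symmetric (every R-edge is matched by its reverse), so the schema is valid here.
(C) R is not symmetric (a R c but not c R a), so the schema fails here.
(D) R is not symmetric (b R c but not c R b), so the schema fails here.

A, C, D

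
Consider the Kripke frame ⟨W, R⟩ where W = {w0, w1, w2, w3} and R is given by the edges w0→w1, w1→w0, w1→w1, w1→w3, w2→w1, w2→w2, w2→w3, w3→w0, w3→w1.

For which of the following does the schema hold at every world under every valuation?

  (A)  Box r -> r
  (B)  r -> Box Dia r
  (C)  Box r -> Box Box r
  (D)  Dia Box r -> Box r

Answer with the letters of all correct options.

R is not reflexive: not w0 R w0.
R is not symmetric: w2 R w1 but not w1 R w2.
R is not transitive: w0 R w1 and w1 R w0 but not w0 R w0.
R is not euclidean: w1 R w0 and w1 R w3 but not w0 R w3.
(A) Box r -> r is axiom T, which corresponds to reflexivity. R is not reflexive — not valid.
(B) r -> Box Dia r is axiom B; it is valid on a frame exactly when R is symmetric. R is not symmetric, so not valid.
(C) Box r -> Box Box r is axiom 4, which corresponds to transitivity. R is not transitive — not valid.
(D) Dia Box r -> Box r is the dual of axiom 5, which corresponds to the euclidean property. R is not euclidean — not valid.

none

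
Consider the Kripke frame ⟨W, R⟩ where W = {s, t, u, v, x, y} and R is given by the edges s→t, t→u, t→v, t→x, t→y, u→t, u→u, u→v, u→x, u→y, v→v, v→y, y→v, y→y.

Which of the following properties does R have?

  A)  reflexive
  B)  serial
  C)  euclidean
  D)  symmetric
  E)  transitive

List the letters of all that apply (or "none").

none

(A) not reflexive: not s R s.
(B) not serial: x has no R-successor.
(C) not euclidean: t R v and t R u but not v R u.
(D) not symmetric: s R t but not t R s.
(E) not transitive: s R t and t R u but not s R u.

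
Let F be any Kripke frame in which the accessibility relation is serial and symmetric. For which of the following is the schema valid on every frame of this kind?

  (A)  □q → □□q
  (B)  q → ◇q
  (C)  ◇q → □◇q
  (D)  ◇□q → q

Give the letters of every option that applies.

D

(A) □q → □□q is axiom 4, which corresponds to transitivity. Such an R need not be transitive — not valid.
(B) q → ◇q is the dual of axiom T; it is valid on a frame exactly when R is reflexive. Such an R need not be reflexive, so not valid.
(C) ◇q → □◇q is axiom 5, which corresponds to the euclidean property. Such an R need not be euclidean — not valid.
(D) ◇□q → q (the dual of axiom B) characterises the symmetric frames. Every such R is symmetric — valid.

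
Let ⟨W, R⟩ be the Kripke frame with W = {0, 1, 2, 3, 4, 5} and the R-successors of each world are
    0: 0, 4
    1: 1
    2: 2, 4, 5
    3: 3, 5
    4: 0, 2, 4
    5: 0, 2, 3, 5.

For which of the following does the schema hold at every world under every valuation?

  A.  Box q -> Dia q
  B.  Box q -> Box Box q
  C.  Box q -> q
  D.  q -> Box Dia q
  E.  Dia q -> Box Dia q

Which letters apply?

R is reflexive: each world relates to itself.
R is not symmetric: 5 R 0 but not 0 R 5.
R is not transitive: 0 R 4 and 4 R 2 but not 0 R 2.
R is not euclidean: 2 R 4 and 2 R 5 but not 4 R 5.
R is serial: every world has an R-successor.
(A) Box q -> Dia q is axiom D, which corresponds to seriality. R is serial — valid.
(B) axiom 4: valid iff R is transitive. R is not transitive — not valid.
(C) Box q -> q (axiom T) characterises the reflexive frames. R is reflexive — valid.
(D) axiom B: valid iff R is symmetric. R is not symmetric — not valid.
(E) Dia q -> Box Dia q is axiom 5; it is valid on a frame exactly when R is euclidean. R is not euclidean, so not valid.

A, C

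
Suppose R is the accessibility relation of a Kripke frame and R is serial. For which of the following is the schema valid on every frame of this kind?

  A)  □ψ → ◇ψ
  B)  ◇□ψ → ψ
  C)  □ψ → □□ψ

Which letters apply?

(A) □ψ → ◇ψ is axiom D, which corresponds to seriality. Every such R is serial — valid.
(B) ◇□ψ → ψ (the dual of axiom B) characterises the symmetric frames. Such an R need not be symmetric — not valid.
(C) axiom 4: valid iff R is transitive. Such an R need not be transitive — not valid.

A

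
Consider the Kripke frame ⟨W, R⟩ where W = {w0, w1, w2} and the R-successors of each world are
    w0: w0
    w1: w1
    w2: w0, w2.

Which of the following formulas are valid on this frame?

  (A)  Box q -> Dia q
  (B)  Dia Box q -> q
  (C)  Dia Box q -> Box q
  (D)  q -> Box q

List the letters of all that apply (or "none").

R is not symmetric: w2 R w0 but not w0 R w2.
R is not euclidean: w2 R w0 and w2 R w2 but not w0 R w2.
R is serial: every world has an R-successor.
R is not a subset of the identity: w2 R w0 with w2 ≠ w0.
(A) axiom D: valid iff R is serial. R is serial — valid.
(B) Dia Box q -> q is the dual of axiom B, which corresponds to symmetry. R is not symmetric — not valid.
(C) Dia Box q -> Box q is the dual of axiom 5, which corresponds to the euclidean property. R is not euclidean — not valid.
(D) q -> Box q is equivalent to ◇p→p; it holds exactly when R ⊆ identity. Here R ⊄ identity — not valid.

A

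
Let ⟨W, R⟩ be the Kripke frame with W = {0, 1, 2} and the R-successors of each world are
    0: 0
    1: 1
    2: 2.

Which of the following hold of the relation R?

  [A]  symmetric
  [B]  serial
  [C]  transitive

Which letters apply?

(A) symmetric: every R-edge is matched by its reverse.
(B) serial: every world has an R-successor.
(C) transitive: R is closed under composition.

A, B, C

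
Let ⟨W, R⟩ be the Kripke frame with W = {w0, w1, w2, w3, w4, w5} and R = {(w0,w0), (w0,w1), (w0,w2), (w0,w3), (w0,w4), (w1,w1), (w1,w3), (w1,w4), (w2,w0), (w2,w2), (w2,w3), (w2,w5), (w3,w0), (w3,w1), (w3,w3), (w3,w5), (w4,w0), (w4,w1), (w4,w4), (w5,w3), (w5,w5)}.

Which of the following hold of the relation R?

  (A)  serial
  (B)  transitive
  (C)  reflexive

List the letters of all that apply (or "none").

A, C

(A) serial: every world has an R-successor.
(B) not transitive: w0 R w2 and w2 R w5 but not w0 R w5.
(C) reflexive: each world relates to itself.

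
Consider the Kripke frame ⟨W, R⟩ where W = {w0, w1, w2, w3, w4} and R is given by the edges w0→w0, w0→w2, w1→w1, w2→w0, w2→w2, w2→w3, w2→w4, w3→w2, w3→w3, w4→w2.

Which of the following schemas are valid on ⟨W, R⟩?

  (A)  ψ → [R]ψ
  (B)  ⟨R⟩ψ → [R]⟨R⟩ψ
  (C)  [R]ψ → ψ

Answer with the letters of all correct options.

R is not reflexive: not w4 R w4.
R is not euclidean: w2 R w0 and w2 R w3 but not w0 R w3.
R is not a subset of the identity: w0 R w2 with w0 ≠ w2.
(A) ψ → [R]ψ is equivalent to ◇p→p; it holds exactly when R ⊆ identity. Here R ⊄ identity — not valid.
(B) ⟨R⟩ψ → [R]⟨R⟩ψ is axiom 5; it is valid on a frame exactly when R is euclidean. R is not euclidean, so not valid.
(C) [R]ψ → ψ is axiom T; it is valid on a frame exactly when R is reflexive. R is not reflexive, so not valid.

none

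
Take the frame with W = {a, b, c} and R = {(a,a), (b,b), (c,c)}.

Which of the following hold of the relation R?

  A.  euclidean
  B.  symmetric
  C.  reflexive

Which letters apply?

(A) euclidean: any two R-successors of the same world are R-related.
(B) symmetric: every R-edge is matched by its reverse.
(C) reflexive: each world relates to itself.

A, B, C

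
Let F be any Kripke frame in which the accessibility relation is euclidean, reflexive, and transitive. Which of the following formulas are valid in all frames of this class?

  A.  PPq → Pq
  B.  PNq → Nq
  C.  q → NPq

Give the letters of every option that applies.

A, B, C

A relation that is euclidean, reflexive, and transitive is also serial and symmetric.
(A) PPq → Pq is the dual of axiom 4, which corresponds to transitivity. Every such R is transitive — valid.
(B) PNq → Nq is the dual of axiom 5; it is valid on a frame exactly when R is euclidean. Every such R is euclidean, so valid.
(C) q → NPq (axiom B) characterises the symmetric frames. Every such R is symmetric — valid.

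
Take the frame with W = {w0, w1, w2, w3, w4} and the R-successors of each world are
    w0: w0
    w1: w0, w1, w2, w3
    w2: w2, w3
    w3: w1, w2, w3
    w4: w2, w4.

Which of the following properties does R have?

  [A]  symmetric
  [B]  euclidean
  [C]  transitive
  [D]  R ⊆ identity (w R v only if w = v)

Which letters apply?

(A) not symmetric: w1 R w0 but not w0 R w1.
(B) not euclidean: w1 R w0 and w1 R w1 but not w0 R w1.
(C) not transitive: w2 R w3 and w3 R w1 but not w2 R w1.
(D) not ⊆ identity: w1 R w0 with w1 ≠ w0.

none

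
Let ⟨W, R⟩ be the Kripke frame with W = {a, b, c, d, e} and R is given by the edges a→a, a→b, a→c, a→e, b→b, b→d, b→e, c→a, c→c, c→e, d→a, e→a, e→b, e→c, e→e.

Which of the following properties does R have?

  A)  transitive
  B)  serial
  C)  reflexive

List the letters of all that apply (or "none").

(A) not transitive: a R b and b R d but not a R d.
(B) serial: every world has an R-successor.
(C) not reflexive: not d R d.

B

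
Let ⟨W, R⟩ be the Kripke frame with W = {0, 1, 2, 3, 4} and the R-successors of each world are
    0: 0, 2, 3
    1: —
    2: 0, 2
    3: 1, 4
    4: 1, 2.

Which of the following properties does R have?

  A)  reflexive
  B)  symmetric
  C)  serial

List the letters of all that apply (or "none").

(A) not reflexive: not 1 R 1.
(B) not symmetric: 0 R 3 but not 3 R 0.
(C) not serial: 1 has no R-successor.

none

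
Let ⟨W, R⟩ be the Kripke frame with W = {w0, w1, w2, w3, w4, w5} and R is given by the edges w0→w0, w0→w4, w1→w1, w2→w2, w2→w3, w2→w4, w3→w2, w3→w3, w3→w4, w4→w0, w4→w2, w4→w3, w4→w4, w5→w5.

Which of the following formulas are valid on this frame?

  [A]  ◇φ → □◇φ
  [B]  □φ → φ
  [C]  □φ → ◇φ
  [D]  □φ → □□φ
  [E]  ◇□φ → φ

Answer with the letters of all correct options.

B, C, E

R is reflexive: each world relates to itself.
R is symmetric: every R-edge is matched by its reverse.
R is not transitive: w0 R w4 and w4 R w2 but not w0 R w2.
R is not euclidean: w4 R w0 and w4 R w2 but not w0 R w2.
R is serial: every world has an R-successor.
(A) ◇φ → □◇φ (axiom 5) characterises the euclidean frames. R is not euclidean — not valid.
(B) □φ → φ is axiom T; it is valid on a frame exactly when R is reflexive. R is reflexive, so valid.
(C) □φ → ◇φ (axiom D) characterises the serial frames. R is serial — valid.
(D) □φ → □□φ is axiom 4; it is valid on a frame exactly when R is transitive. R is not transitive, so not valid.
(E) ◇□φ → φ is the dual of axiom B, which corresponds to symmetry. R is symmetric — valid.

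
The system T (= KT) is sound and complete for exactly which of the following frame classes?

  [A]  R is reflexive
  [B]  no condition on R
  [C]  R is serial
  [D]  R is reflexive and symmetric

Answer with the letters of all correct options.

A

(A) T (= KT) is sound and complete for exactly this class.
(B) this class determines K, not T (= KT).
(C) this class determines D, not T (= KT).
(D) this class determines B (= KTB), not T (= KT).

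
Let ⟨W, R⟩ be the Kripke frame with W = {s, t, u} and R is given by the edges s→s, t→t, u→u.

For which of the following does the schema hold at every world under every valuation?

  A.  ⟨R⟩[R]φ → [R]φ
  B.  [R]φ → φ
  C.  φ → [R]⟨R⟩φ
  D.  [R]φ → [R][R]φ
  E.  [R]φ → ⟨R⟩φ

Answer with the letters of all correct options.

A, B, C, D, E

R is reflexive: each world relates to itself.
R is symmetric: every R-edge is matched by its reverse.
R is transitive: R is closed under composition.
R is euclidean: any two R-successors of the same world are R-related.
R is serial: every world has an R-successor.
(A) ⟨R⟩[R]φ → [R]φ is the dual of axiom 5, which corresponds to the euclidean property. R is euclidean — valid.
(B) [R]φ → φ (axiom T) characterises the reflexive frames. R is reflexive — valid.
(C) φ → [R]⟨R⟩φ (axiom B) characterises the symmetric frames. R is symmetric — valid.
(D) axiom 4: valid iff R is transitive. R is transitive — valid.
(E) [R]φ → ⟨R⟩φ is axiom D; it is valid on a frame exactly when R is serial. R is serial, so valid.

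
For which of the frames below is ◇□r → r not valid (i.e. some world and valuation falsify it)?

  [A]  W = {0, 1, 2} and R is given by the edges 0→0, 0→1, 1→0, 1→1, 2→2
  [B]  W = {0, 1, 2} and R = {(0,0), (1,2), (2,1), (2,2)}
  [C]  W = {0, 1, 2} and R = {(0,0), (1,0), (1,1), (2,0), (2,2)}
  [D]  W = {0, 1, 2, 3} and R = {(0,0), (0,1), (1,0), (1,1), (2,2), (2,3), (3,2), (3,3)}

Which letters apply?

C

The schema ◇□r → r is the dual of axiom B; it is valid on a frame iff R is symmetric.
(A) R is symmetric (every R-edge is matched by its reverse), so the schema is valid here.
(B) R is symmetric (every R-edge is matched by its reverse), so the schema is valid here.
(C) R is not symmetric (1 R 0 but not 0 R 1), so the schema fails here.
(D) R is symmetric (every R-edge is matched by its reverse), so the schema is valid here.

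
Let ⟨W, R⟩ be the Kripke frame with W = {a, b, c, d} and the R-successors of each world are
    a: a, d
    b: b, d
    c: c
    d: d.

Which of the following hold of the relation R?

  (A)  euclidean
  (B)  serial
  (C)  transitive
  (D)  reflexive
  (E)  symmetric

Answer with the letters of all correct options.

B, C, D

(A) not euclidean: a R d and a R a but not d R a.
(B) serial: every world has an R-successor.
(C) transitive: R is closed under composition.
(D) reflexive: each world relates to itself.
(E) not symmetric: a R d but not d R a.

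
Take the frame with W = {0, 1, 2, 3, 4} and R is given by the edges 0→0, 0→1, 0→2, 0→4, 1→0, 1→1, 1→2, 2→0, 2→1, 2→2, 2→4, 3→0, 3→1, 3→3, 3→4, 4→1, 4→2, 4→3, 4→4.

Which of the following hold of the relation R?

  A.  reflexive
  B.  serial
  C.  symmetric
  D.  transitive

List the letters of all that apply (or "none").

(A) reflexive: each world relates to itself.
(B) serial: every world has an R-successor.
(C) not symmetric: 0 R 4 but not 4 R 0.
(D) not transitive: 0 R 4 and 4 R 3 but not 0 R 3.

A, B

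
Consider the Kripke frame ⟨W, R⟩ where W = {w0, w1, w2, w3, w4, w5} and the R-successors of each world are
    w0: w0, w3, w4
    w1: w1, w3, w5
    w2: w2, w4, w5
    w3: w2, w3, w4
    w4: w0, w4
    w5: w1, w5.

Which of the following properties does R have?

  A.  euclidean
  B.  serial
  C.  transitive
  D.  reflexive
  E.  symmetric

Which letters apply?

B, D

(A) not euclidean: w0 R w3 and w0 R w0 but not w3 R w0.
(B) serial: every world has an R-successor.
(C) not transitive: w0 R w3 and w3 R w2 but not w0 R w2.
(D) reflexive: each world relates to itself.
(E) not symmetric: w0 R w3 but not w3 R w0.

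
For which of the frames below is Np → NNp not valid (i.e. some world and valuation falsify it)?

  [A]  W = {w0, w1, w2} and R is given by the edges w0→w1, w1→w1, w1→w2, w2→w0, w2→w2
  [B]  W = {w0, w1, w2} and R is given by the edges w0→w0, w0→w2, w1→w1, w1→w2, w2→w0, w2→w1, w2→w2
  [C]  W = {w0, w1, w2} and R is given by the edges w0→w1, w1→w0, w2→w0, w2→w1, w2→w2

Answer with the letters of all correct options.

The schema Np → NNp is axiom 4; it is valid on a frame iff R is transitive.
(A) R is not transitive (w0 R w1 and w1 R w2 but not w0 R w2), so the schema fails here.
(B) R is not transitive (w0 R w2 and w2 R w1 but not w0 R w1), so the schema fails here.
(C) R is not transitive (w0 R w1 and w1 R w0 but not w0 R w0), so the schema fails here.

A, B, C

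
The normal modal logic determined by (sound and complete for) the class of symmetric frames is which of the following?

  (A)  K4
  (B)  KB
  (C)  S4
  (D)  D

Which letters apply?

B

(A) K4 is determined by the class of transitive frames.
(B) KB is determined by exactly this class.
(C) S4 is determined by the class of reflexive and transitive frames.
(D) D is determined by the class of serial frames.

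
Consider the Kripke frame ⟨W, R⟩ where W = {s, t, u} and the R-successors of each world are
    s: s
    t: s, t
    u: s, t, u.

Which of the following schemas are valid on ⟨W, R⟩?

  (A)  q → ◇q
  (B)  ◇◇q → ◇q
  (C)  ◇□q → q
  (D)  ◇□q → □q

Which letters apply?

A, B

R is reflexive: each world relates to itself.
R is not symmetric: t R s but not s R t.
R is transitive: R is closed under composition.
R is not euclidean: t R s and t R t but not s R t.
(A) q → ◇q is the dual of axiom T, which corresponds to reflexivity. R is reflexive — valid.
(B) ◇◇q → ◇q is the dual of axiom 4, which corresponds to transitivity. R is transitive — valid.
(C) ◇□q → q (the dual of axiom B) characterises the symmetric frames. R is not symmetric — not valid.
(D) ◇□q → □q is the dual of axiom 5; it is valid on a frame exactly when R is euclidean. R is not euclidean, so not valid.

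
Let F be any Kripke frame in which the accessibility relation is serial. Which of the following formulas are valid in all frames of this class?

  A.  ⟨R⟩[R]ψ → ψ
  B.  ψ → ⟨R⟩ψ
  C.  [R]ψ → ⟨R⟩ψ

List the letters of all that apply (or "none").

(A) ⟨R⟩[R]ψ → ψ is the dual of axiom B; it is valid on a frame exactly when R is symmetric. Such an R need not be symmetric, so not valid.
(B) ψ → ⟨R⟩ψ is the dual of axiom T; it is valid on a frame exactly when R is reflexive. Such an R need not be reflexive, so not valid.
(C) [R]ψ → ⟨R⟩ψ is axiom D; it is valid on a frame exactly when R is serial. Every such R is serial, so valid.

C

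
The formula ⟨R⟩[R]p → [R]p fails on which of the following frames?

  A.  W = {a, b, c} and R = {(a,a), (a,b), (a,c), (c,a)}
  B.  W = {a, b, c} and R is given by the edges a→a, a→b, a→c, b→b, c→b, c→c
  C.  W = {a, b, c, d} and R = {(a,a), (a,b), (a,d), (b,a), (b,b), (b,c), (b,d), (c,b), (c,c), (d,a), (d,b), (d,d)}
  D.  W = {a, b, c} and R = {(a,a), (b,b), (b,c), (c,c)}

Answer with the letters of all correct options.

A, B, C, D

The schema ⟨R⟩[R]p → [R]p is the dual of axiom 5; it is valid on a frame iff R is euclidean.
(A) R is not euclidean (a R b and a R a but not b R a), so the schema fails here.
(B) R is not euclidean (a R b and a R a but not b R a), so the schema fails here.
(C) R is not euclidean (b R a and b R c but not a R c), so the schema fails here.
(D) R is not euclidean (b R c and b R b but not c R b), so the schema fails here.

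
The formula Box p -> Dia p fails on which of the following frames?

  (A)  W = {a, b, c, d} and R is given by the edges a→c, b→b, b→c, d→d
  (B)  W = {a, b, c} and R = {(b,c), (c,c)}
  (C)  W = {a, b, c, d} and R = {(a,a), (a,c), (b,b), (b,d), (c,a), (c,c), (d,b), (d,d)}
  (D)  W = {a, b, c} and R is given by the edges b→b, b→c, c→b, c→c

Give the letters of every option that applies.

The schema Box p -> Dia p is axiom D; it is valid on a frame iff R is serial.
(A) R is not serial (c has no R-successor), so the schema fails here.
(B) R is not serial (a has no R-successor), so the schema fails here.
(C) R is serial (every world has an R-successor), so the schema is valid here.
(D) R is not serial (a has no R-successor), so the schema fails here.

A, B, D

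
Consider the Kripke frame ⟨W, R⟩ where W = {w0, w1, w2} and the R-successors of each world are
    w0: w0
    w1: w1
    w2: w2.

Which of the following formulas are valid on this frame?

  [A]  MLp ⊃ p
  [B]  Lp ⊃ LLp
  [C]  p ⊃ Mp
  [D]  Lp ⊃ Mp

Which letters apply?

R is reflexive: each world relates to itself.
R is symmetric: every R-edge is matched by its reverse.
R is transitive: R is closed under composition.
R is serial: every world has an R-successor.
(A) MLp ⊃ p is the dual of axiom B, which corresponds to symmetry. R is symmetric — valid.
(B) Lp ⊃ LLp is axiom 4; it is valid on a frame exactly when R is transitive. R is transitive, so valid.
(C) p ⊃ Mp (the dual of axiom T) characterises the reflexive frames. R is reflexive — valid.
(D) Lp ⊃ Mp is axiom D; it is valid on a frame exactly when R is serial. R is serial, so valid.

A, B, C, D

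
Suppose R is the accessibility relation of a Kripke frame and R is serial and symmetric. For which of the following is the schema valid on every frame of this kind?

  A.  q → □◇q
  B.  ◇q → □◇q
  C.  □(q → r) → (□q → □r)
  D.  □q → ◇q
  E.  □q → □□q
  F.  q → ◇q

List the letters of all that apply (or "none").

(A) q → □◇q is axiom B; it is valid on a frame exactly when R is symmetric. Every such R is symmetric, so valid.
(B) ◇q → □◇q is axiom 5; it is valid on a frame exactly when R is euclidean. Such an R need not be euclidean, so not valid.
(C) □(q → r) → (□q → □r) is axiom K, valid on every Kripke frame — valid.
(D) □q → ◇q is axiom D; it is valid on a frame exactly when R is serial. Every such R is serial, so valid.
(E) □q → □□q is axiom 4; it is valid on a frame exactly when R is transitive. Such an R need not be transitive, so not valid.
(F) the dual of axiom T: valid iff R is reflexive. Such an R need not be reflexive — not valid.

A, C, D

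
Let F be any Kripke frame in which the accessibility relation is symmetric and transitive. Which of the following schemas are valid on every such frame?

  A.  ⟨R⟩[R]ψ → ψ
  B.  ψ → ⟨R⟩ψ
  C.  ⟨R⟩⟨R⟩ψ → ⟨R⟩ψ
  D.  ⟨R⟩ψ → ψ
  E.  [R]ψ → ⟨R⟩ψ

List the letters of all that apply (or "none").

A, C

A symmetric transitive relation is euclidean (uRv and uRw give vRu by symmetry, then vRw by transitivity).
(A) ⟨R⟩[R]ψ → ψ is the dual of axiom B; it is valid on a frame exactly when R is symmetric. Every such R is symmetric, so valid.
(B) ψ → ⟨R⟩ψ is the dual of axiom T, which corresponds to reflexivity. Such an R need not be reflexive — not valid.
(C) ⟨R⟩⟨R⟩ψ → ⟨R⟩ψ is the dual of axiom 4; it is valid on a frame exactly when R is transitive. Every such R is transitive, so valid.
(D) ⟨R⟩ψ → ψ is the converse of T; it holds exactly when R ⊆ identity. Such an R need not be a subset of the identity — not valid.
(E) [R]ψ → ⟨R⟩ψ (axiom D) characterises the serial frames. Such an R need not be serial — not valid.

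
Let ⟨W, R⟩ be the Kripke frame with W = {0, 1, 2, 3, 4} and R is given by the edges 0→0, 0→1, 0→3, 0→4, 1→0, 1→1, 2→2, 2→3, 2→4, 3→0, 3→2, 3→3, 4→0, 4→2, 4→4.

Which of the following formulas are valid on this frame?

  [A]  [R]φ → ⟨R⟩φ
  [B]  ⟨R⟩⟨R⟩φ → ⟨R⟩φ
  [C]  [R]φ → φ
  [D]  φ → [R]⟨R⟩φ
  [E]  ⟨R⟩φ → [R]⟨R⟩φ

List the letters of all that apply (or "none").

R is reflexive: each world relates to itself.
R is symmetric: every R-edge is matched by its reverse.
R is not transitive: 0 R 3 and 3 R 2 but not 0 R 2.
R is not euclidean: 0 R 1 and 0 R 3 but not 1 R 3.
R is serial: every world has an R-successor.
(A) [R]φ → ⟨R⟩φ is axiom D, which corresponds to seriality. R is serial — valid.
(B) the dual of axiom 4: valid iff R is transitive. R is not transitive — not valid.
(C) [R]φ → φ is axiom T, which corresponds to reflexivity. R is reflexive — valid.
(D) axiom B: valid iff R is symmetric. R is symmetric — valid.
(E) ⟨R⟩φ → [R]⟨R⟩φ is axiom 5, which corresponds to the euclidean property. R is not euclidean — not valid.

A, C, D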